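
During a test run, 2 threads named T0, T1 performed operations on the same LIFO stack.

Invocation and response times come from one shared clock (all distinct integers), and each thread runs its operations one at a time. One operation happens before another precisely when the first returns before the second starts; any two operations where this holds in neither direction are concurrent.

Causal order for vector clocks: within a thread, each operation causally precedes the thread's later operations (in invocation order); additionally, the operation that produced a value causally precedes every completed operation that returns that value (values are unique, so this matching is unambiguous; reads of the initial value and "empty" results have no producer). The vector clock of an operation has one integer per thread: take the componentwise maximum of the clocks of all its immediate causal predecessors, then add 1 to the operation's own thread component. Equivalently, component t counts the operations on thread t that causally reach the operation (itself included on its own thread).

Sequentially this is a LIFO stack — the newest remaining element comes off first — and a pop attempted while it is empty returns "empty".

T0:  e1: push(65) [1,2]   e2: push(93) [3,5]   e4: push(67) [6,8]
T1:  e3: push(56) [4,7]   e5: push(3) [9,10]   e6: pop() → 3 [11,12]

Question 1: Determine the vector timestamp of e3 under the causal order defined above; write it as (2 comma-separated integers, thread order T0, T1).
Answer: (0, 1)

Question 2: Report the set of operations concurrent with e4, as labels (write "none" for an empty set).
Answer: e3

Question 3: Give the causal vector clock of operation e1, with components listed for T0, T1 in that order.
Answer: (1, 0)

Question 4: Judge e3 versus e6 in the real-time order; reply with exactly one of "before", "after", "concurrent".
Answer: before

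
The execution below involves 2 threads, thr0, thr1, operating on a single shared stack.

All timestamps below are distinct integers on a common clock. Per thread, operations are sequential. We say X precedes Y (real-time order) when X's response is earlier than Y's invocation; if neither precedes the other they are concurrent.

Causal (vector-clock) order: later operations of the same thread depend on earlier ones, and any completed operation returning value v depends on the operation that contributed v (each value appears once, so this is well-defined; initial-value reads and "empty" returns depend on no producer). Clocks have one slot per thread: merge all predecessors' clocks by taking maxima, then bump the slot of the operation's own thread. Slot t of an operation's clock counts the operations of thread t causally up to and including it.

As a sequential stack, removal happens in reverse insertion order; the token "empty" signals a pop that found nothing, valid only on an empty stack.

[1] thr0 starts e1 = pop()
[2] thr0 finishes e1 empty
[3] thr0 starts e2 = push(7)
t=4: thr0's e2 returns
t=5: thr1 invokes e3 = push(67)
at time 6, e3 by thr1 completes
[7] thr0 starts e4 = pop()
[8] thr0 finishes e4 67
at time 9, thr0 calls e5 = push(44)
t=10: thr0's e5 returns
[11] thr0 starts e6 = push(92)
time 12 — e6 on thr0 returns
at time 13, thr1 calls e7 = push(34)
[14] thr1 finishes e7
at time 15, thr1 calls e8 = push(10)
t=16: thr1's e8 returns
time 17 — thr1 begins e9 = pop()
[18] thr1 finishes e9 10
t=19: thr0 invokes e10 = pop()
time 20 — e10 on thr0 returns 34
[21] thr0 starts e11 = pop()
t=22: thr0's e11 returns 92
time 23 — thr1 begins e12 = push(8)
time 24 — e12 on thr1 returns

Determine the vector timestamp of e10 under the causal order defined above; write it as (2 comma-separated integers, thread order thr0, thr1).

root op e3, invoked 5: fresh clock plus thr1's own tick → (0, 1)
root op e1, invoked 1: fresh clock plus thr0's own tick → (1, 0)
VC(e7, invoked at 13): max of VC(e3)=(0, 1), then +1 on thread thr1 → (0, 2)
VC(e2, invoked at 3): max of VC(e1)=(1, 0), then +1 on thread thr0 → (2, 0)
VC(e8, invoked at 15): max of VC(e7)=(0, 2), then +1 on thread thr1 → (0, 3)
VC(e9, invoked at 17): max of VC(e8)=(0, 3), then +1 on thread thr1 → (0, 4)
VC(e4, invoked at 7): max of VC(e2)=(2, 0), VC(e3)=(0, 1), then +1 on thread thr0 → (3, 1)
VC(e12, invoked at 23): max of VC(e9)=(0, 4), then +1 on thread thr1 → (0, 5)
VC(e5, invoked at 9): max of VC(e4)=(3, 1), then +1 on thread thr0 → (4, 1)
VC(e6, invoked at 11): max of VC(e5)=(4, 1), then +1 on thread thr0 → (5, 1)
VC(e10, invoked at 19): max of VC(e6)=(5, 1), VC(e7)=(0, 2), then +1 on thread thr0 → (6, 2)
VC(e11, invoked at 21): max of VC(e6)=(5, 1), VC(e10)=(6, 2), then +1 on thread thr0 → (7, 2)
target: VC(e10) = (6, 2)

(6, 2)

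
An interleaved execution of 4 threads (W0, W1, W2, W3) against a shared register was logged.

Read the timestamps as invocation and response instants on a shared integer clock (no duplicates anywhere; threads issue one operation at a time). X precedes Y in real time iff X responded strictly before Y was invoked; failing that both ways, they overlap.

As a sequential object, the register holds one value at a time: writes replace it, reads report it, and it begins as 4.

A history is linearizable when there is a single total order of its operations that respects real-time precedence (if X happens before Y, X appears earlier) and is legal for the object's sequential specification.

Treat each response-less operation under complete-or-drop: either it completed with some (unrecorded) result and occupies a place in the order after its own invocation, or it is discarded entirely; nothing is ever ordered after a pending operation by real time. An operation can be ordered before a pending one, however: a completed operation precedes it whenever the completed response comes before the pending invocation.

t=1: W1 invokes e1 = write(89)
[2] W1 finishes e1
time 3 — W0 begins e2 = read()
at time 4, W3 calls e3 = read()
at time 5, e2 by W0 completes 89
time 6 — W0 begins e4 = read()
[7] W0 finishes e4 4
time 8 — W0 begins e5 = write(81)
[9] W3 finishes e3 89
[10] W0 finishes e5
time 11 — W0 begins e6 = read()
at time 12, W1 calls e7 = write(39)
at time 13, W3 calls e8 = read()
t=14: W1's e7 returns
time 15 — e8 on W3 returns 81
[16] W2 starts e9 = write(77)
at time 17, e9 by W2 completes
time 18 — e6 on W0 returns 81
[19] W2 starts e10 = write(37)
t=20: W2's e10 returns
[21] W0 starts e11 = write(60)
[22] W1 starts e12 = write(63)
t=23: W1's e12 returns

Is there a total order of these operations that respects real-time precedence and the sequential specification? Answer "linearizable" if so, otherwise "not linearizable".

events 1..6 are fine; event 7 — the response of e4 at time 7 — makes the prefix non-linearizable
a single order respects real time; the 3 completed register operations fail replay along it
no escape via the 1 pending operation (e3): every completion choice fails
sample order e1, e2, e4 (pending dropped) stalls at step 3 — e4 read() → 4 has no legal effect

not linearizable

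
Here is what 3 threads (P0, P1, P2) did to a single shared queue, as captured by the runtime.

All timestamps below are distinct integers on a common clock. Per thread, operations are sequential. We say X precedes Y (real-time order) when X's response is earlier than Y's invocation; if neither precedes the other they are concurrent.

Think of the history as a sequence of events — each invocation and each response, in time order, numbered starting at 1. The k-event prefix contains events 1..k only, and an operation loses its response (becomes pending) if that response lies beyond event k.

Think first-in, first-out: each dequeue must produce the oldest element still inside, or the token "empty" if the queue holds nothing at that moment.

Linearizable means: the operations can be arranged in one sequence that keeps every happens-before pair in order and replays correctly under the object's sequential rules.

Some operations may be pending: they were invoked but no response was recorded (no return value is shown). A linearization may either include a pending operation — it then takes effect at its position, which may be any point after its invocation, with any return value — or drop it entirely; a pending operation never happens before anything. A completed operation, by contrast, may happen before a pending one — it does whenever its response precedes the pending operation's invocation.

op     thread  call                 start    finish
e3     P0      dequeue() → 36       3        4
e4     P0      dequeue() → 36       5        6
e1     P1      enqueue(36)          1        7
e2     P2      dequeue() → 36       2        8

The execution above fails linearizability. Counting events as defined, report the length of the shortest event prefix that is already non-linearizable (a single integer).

events 1..5 are linearizable; a witness order is e1, e3:
1. e1 enqueue(36) (pending, included), leaving queue <36>
2. e3 dequeue() → 36, leaving queue <>
at event 6 (e4's time-6 response) nothing linearizes any more
no escape via the 2 pending operations (e1, e2): every completion choice fails
take e3, e4 (pending dropped): step 1 already fails, because e3 dequeue() → 36 cannot occur there

6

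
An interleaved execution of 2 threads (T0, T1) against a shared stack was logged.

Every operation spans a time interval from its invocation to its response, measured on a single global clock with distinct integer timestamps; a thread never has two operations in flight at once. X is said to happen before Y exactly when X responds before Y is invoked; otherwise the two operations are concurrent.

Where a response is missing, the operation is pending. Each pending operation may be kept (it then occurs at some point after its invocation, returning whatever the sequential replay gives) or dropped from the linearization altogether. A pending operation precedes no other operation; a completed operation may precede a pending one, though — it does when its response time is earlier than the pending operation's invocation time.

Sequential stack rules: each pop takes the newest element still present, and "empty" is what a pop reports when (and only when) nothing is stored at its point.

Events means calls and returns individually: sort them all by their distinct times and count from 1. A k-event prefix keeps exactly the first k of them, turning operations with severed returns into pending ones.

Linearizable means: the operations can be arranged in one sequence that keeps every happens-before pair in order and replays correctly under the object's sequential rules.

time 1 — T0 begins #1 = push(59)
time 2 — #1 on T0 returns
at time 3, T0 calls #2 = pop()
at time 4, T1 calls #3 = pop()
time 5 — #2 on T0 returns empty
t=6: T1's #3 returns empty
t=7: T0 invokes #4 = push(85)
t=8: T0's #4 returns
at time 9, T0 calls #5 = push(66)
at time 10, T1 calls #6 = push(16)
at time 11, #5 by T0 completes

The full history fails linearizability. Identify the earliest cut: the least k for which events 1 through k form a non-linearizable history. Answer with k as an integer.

6

one valid order for events 1..5 is #1, #3, #2:
step 1: #1 push(59) — stack <59>
step 2: #3 pop() (pending, included) — stack <>
step 3: #2 pop() → empty — stack <>
include event 6 — #3 responding at 6 — and every candidate order breaks
for example #1, #2, #3 fails at step 2: #2 pop() → empty is not legal there
for example #1, #3, #2 fails at step 2: #3 pop() → empty is not legal there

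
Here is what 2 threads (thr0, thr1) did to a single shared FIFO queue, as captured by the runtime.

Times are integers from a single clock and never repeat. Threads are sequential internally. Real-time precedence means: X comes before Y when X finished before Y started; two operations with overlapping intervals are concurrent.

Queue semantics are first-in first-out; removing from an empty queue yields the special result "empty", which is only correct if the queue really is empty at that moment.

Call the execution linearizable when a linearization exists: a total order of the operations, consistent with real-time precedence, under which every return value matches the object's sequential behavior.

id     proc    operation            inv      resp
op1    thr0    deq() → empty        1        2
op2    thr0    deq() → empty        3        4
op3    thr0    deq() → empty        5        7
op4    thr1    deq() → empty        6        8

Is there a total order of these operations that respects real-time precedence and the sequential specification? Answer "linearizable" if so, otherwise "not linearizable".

linearizable

one valid linearization: op1, op2, op3, op4
after step 1 (op1 deq() → empty): queue <>
after step 2 (op2 deq() → empty): queue <>
after step 3 (op3 deq() → empty): queue <>
after step 4 (op4 deq() → empty): queue <>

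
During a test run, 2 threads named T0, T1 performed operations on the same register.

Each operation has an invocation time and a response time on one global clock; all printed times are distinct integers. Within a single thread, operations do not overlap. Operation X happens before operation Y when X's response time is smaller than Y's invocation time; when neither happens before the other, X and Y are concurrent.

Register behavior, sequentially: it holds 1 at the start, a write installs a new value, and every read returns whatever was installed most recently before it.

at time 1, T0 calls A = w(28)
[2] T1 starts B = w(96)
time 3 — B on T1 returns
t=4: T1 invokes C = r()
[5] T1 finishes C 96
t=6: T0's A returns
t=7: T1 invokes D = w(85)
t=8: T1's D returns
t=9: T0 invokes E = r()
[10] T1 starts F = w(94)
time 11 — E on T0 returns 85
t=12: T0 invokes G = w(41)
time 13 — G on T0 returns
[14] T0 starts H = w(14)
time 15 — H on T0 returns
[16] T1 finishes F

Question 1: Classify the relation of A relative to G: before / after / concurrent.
before

A spans [1,6], G spans [12,13]
resp(A)=6 < inv(G)=12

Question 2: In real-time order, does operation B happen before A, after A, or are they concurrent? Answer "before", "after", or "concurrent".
concurrent

B spans [2,3], A spans [1,6]
the intervals overlap in both directions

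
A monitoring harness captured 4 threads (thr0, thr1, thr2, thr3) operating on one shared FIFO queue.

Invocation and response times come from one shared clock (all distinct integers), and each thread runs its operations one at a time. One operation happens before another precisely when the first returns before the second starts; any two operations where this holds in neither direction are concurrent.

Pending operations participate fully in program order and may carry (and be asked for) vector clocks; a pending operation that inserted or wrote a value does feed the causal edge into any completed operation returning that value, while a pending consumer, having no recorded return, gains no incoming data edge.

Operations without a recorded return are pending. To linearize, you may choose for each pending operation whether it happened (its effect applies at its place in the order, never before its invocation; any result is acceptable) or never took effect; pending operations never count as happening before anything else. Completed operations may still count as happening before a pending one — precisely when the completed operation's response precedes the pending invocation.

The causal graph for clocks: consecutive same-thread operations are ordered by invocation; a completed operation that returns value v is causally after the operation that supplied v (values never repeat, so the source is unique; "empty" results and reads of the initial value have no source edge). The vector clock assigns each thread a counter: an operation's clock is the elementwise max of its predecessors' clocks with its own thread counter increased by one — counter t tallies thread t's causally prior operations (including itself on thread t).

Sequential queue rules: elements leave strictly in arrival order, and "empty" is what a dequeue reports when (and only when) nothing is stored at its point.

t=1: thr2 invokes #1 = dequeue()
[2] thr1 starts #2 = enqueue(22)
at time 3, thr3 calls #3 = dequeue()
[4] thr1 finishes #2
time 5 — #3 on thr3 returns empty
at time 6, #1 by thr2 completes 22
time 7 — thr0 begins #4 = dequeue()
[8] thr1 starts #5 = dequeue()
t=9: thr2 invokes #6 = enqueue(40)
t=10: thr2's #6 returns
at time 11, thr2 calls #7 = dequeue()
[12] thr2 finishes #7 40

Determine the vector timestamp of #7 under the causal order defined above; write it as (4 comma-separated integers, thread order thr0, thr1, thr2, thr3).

(0, 1, 3, 0)

invoked at 3, #3 has no predecessors; its own thr3 bump gives (0, 0, 0, 1)
invoked at 2, #2 has no predecessors; its own thr1 bump gives (0, 1, 0, 0)
invoked at 7, #4 has no predecessors; its own thr0 bump gives (1, 0, 0, 0)
merge at #1 (invoked 1): VC(#2)=(0, 1, 0, 0), own-thread bump on thr2 → (0, 1, 1, 0)
merge at #5 (invoked 8): VC(#2)=(0, 1, 0, 0), own-thread bump on thr1 → (0, 2, 0, 0)
merge at #6 (invoked 9): VC(#1)=(0, 1, 1, 0), own-thread bump on thr2 → (0, 1, 2, 0)
merge at #7 (invoked 11): VC(#6)=(0, 1, 2, 0), own-thread bump on thr2 → (0, 1, 3, 0)
target: VC(#7) = (0, 1, 3, 0)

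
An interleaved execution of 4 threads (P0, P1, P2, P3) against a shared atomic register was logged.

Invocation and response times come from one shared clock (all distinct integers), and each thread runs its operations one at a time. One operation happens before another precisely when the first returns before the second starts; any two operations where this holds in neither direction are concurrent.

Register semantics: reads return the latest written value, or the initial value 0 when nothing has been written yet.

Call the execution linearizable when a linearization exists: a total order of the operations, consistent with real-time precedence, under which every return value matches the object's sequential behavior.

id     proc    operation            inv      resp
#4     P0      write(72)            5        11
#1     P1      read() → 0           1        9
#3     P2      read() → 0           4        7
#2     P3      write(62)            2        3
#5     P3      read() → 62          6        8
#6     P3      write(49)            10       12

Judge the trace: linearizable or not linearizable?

not linearizable

the violation lands at event 7, #3's response at time 7: events 1..6 linearize, events 1..7 do not
a single order respects real time; the 2 completed atomic register operations fail replay along it
every completion of the 3 pending operations (#1, #4, #5) was checked; none linearizes
sample order #2, #3 (pending dropped) stalls at step 2 — #3 read() → 0 has no legal effect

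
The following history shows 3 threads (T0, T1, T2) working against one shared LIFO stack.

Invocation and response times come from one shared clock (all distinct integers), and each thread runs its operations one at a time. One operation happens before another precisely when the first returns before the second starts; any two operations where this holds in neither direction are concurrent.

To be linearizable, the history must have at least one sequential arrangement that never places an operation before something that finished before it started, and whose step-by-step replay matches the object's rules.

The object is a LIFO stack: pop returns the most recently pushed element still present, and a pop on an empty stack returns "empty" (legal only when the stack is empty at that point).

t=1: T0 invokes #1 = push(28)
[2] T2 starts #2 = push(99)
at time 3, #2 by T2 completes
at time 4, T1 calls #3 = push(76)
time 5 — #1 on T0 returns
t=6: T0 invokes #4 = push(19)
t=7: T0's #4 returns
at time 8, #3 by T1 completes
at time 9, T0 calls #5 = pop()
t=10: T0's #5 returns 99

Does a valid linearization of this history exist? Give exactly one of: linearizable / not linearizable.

prefix check: 1..9 passes, 1..10 fails once #5's time-10 response joins
checked exhaustively: 5 real-time-consistent orders of 5 completed operations, zero legal LIFO stack replays
for example #1, #2, #3, #4, #5 fails at step 5: #5 pop() → 99 is not legal there
for example #1, #2, #4, #3, #5 fails at step 5: #5 pop() → 99 is not legal there

not linearizable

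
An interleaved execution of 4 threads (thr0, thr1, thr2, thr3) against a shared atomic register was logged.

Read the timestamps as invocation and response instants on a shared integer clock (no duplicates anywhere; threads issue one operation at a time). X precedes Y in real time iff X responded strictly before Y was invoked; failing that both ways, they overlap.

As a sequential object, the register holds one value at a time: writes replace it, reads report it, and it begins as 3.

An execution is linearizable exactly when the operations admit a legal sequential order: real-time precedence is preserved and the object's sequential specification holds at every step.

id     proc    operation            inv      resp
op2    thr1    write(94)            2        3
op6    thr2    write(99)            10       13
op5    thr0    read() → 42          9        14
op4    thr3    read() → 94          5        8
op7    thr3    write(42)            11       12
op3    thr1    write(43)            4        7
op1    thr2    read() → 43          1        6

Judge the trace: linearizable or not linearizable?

one valid linearization: op2, op4, op3, op1, op6, op7, op5
step 1: op2 write(94) — value 94
step 2: op4 read() → 94 — value 94
step 3: op3 write(43) — value 43
step 4: op1 read() → 43 — value 43
step 5: op6 write(99) — value 99
step 6: op7 write(42) — value 42
step 7: op5 read() → 42 — value 42

linearizable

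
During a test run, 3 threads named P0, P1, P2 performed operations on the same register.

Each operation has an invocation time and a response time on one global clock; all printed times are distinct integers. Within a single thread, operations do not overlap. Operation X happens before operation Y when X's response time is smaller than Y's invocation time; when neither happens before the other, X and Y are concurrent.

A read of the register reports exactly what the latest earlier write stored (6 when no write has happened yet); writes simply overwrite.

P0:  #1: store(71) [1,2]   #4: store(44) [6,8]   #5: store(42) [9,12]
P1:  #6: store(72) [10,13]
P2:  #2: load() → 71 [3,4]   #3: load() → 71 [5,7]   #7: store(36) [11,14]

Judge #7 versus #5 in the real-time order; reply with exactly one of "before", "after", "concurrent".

concurrent

#7 spans [11,14], #5 spans [9,12]
the intervals overlap in both directions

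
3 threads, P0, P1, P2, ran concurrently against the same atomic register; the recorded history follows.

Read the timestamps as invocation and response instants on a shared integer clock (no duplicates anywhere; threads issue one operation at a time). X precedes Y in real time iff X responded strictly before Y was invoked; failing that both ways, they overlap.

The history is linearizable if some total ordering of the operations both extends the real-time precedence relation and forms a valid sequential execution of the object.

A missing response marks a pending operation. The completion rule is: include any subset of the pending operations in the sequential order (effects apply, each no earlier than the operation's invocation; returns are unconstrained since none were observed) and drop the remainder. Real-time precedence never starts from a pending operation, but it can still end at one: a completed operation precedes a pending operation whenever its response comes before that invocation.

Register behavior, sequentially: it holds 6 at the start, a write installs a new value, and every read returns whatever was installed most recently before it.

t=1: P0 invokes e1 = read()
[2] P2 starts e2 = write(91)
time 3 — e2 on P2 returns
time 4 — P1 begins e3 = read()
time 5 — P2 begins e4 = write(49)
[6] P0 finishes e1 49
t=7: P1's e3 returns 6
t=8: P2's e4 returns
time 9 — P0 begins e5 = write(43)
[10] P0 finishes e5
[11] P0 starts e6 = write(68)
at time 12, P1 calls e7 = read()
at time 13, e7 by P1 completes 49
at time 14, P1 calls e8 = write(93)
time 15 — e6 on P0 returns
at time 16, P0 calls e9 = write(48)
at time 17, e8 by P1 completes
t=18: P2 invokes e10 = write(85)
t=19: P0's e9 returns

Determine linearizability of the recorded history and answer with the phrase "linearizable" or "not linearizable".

prefix check: 1..6 passes, 1..7 fails once e3's time-7 response joins
the 3 completed operations admit 3 real-time orders; each fails the atomic register replay
including or dropping the 1 pending operation (e4) in any combination fails
take e1, e2, e3 (pending dropped): step 1 already fails, because e1 read() → 49 cannot occur there
take e2, e1, e3 (pending dropped): step 2 already fails, because e1 read() → 49 cannot occur there

not linearizable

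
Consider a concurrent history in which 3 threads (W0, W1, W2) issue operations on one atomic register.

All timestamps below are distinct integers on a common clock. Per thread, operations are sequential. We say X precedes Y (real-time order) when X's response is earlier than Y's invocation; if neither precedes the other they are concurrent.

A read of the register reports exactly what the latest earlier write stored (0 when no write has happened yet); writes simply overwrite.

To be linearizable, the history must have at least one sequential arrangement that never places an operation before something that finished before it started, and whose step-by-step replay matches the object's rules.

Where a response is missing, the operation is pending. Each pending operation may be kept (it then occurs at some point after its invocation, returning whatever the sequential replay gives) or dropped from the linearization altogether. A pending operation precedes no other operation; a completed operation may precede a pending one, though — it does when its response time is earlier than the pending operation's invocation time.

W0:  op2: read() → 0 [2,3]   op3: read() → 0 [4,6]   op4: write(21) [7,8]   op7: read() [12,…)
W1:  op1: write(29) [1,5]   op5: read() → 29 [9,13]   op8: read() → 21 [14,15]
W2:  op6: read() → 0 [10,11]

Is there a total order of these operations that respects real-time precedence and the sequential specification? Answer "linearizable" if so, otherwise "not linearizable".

through event 10 a valid linearization exists; event 11 (op6 responding at time 11) ends that
the 5 completed operations admit 3 real-time orders; each fails the atomic register replay
including or dropping the 1 pending operation (op5) in any combination fails
one such order, op1, op2, op3, op4, op6 (pending dropped), breaks at step 2 where op2 read() → 0 is illegal
one such order, op2, op1, op3, op4, op6 (pending dropped), breaks at step 3 where op3 read() → 0 is illegal

not linearizable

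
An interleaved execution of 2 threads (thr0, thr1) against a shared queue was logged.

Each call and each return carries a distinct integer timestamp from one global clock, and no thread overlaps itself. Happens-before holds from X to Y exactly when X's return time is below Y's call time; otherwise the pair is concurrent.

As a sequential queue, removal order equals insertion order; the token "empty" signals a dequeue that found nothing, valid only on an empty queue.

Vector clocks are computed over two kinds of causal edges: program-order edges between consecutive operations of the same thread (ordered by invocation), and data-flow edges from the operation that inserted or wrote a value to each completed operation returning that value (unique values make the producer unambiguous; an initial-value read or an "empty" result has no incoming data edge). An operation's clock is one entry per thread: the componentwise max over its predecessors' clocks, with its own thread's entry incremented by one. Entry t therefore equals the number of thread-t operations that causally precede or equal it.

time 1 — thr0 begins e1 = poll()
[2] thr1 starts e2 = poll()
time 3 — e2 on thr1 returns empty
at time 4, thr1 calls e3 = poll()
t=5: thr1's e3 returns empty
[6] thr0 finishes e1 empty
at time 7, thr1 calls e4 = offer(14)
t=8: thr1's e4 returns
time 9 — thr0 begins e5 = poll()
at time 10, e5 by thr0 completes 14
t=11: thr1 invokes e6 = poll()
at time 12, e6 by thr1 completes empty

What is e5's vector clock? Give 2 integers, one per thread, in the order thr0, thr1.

invoked at 2, e2 has no predecessors; its own thr1 bump gives (0, 1)
invoked at 1, e1 has no predecessors; its own thr0 bump gives (1, 0)
invoked at 4, e3 merges VC(e2)=(0, 1) and bumps thr1's slot → (0, 2)
invoked at 7, e4 merges VC(e3)=(0, 2) and bumps thr1's slot → (0, 3)
invoked at 11, e6 merges VC(e4)=(0, 3) and bumps thr1's slot → (0, 4)
invoked at 9, e5 merges VC(e1)=(1, 0), VC(e4)=(0, 3) and bumps thr0's slot → (2, 3)
target: VC(e5) = (2, 3)

(2, 3)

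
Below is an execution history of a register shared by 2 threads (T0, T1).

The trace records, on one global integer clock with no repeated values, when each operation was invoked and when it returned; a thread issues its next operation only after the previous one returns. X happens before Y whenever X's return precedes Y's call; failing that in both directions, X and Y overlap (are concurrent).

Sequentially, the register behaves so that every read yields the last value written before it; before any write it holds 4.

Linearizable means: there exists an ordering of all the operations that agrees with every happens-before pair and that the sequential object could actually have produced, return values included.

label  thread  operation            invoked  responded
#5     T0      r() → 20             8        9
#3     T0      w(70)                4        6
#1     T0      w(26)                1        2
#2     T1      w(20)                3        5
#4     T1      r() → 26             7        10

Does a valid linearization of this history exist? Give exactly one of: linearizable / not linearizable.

through event 9 a valid linearization exists; event 10 (#4 responding at time 10) ends that
real-time-consistent orders of the 5 completed operations: 4 — all fail the register replay
for example #1, #2, #3, #4, #5 fails at step 4: #4 r() → 26 is not legal there
for example #1, #2, #3, #5, #4 fails at step 4: #5 r() → 20 is not legal there

not linearizable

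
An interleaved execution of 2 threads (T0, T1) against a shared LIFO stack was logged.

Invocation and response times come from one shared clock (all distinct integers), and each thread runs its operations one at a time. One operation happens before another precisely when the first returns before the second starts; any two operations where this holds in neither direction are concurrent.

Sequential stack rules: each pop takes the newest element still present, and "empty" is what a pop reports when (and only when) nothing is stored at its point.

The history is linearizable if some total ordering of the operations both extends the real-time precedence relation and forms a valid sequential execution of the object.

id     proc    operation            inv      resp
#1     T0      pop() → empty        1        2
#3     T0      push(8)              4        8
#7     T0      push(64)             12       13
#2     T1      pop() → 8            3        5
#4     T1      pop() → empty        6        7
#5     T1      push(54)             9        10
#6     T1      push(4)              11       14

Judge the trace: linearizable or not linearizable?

linearizable

a witness: #1, #3, #2, #4, #5, #6, #7
1. #1 pop() → empty, leaving stack <>
2. #3 push(8), leaving stack <8>
3. #2 pop() → 8, leaving stack <>
4. #4 pop() → empty, leaving stack <>
5. #5 push(54), leaving stack <54>
6. #6 push(4), leaving stack <54,4>
7. #7 push(64), leaving stack <54,4,64>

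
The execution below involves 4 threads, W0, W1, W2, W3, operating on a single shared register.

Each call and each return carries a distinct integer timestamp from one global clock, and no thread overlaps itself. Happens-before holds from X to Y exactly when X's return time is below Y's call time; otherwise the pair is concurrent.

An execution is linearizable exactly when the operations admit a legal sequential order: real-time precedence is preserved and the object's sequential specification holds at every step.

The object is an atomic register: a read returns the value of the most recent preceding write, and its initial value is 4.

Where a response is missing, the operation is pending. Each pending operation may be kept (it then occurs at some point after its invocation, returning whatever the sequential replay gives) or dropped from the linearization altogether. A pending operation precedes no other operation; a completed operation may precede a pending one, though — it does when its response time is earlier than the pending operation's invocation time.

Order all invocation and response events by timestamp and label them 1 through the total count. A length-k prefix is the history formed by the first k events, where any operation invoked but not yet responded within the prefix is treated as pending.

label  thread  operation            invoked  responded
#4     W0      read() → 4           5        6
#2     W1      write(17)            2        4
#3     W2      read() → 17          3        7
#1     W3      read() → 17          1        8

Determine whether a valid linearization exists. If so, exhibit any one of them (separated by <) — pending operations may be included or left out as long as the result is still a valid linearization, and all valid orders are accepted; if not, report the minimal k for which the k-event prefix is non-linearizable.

the violation lands at event 6, #4's response at time 6: events 1..5 linearize, events 1..6 do not
the completed operations (2 total) allow one real-time order; the register replay rejects it
every completion of the 2 pending operations (#1, #3) was checked; none linearizes
for example #2, #4 (pending dropped) fails at step 2: #4 read() → 4 is not legal there

not linearizable — minimal violating prefix: 6 events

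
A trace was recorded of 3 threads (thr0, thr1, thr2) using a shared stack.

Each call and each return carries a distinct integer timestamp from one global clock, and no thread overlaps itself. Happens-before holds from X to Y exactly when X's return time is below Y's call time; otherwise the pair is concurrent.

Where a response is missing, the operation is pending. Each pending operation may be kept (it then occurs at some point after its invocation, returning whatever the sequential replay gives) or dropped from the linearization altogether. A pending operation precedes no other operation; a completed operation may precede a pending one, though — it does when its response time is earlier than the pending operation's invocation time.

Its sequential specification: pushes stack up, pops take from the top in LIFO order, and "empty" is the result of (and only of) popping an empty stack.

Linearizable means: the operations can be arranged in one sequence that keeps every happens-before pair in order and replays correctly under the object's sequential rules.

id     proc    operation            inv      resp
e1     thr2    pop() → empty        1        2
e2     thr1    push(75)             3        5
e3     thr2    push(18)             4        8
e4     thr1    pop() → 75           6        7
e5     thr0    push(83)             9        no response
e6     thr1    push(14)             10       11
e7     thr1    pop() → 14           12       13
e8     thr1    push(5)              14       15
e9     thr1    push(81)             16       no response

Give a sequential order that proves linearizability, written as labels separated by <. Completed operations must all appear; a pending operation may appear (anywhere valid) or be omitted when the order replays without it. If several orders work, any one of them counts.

e1 < e2 < e4 < e3 < e5 < e6 < e7 < e8

step 1: e1 pop() → empty — stack <>
step 2: e2 push(75) — stack <75>
step 3: e4 pop() → 75 — stack <>
step 4: e3 push(18) — stack <18>
step 5: e5 push(83) (pending, included) — stack <18,83>
step 6: e6 push(14) — stack <18,83,14>
step 7: e7 pop() → 14 — stack <18,83>
step 8: e8 push(5) — stack <18,83,5>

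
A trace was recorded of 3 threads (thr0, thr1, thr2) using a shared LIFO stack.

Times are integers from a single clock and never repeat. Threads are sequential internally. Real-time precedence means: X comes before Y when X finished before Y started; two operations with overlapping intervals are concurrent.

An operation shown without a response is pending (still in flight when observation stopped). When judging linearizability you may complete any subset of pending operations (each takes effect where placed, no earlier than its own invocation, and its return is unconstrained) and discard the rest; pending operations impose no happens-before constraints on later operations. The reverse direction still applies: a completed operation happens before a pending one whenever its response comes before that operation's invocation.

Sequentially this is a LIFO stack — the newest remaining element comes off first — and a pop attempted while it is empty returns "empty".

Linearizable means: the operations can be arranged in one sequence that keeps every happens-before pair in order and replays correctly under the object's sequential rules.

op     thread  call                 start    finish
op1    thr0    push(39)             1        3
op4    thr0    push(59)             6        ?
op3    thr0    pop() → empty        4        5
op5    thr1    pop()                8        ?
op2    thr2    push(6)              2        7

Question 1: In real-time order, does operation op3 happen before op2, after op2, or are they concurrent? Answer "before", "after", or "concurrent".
Answer: concurrent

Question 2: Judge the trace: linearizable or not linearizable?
already the first 5 events (up to op3's response at time 5) admit no linearization; the first 4 still do
exhaustive check: the 2 completed LIFO stack ops admit one real-time order; illegal
every completion of the 1 pending operation (op2) was checked; none linearizes
sample order op1, op3 (pending dropped) stalls at step 2 — op3 pop() → empty has no legal effect

not linearizable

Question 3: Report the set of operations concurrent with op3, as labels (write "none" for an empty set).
Answer: op2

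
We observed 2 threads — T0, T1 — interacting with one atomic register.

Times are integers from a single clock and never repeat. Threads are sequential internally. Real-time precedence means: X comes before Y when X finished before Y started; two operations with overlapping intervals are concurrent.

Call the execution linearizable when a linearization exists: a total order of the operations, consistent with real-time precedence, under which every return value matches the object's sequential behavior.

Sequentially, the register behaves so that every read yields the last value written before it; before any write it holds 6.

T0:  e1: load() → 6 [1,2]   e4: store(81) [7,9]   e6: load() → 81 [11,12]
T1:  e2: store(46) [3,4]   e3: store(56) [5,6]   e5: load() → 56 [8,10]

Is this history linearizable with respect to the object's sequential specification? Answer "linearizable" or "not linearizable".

a witness: e1, e2, e3, e5, e4, e6
step 1: e1 load() → 6 — value 6
step 2: e2 store(46) — value 46
step 3: e3 store(56) — value 56
step 4: e5 load() → 56 — value 56
step 5: e4 store(81) — value 81
step 6: e6 load() → 81 — value 81

linearizable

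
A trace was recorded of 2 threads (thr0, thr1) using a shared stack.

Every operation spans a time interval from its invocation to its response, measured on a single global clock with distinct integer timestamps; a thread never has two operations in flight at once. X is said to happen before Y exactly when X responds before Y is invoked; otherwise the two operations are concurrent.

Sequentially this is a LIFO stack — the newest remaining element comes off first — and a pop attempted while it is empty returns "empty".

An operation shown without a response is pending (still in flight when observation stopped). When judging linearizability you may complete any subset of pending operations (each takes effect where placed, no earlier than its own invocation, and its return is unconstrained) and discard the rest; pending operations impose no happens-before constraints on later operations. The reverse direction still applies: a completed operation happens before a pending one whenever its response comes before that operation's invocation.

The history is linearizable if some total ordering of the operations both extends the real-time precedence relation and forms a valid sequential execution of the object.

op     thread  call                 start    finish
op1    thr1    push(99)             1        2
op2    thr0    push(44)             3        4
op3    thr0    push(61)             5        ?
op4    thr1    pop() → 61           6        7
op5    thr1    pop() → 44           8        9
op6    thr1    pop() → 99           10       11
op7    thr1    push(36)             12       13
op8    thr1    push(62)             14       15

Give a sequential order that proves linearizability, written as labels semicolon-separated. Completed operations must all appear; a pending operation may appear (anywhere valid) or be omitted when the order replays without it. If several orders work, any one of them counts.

after step 1 (op1 push(99)): stack <99>
after step 2 (op2 push(44)): stack <99,44>
after step 3 (op3 push(61) (pending, included)): stack <99,44,61>
after step 4 (op4 pop() → 61): stack <99,44>
after step 5 (op5 pop() → 44): stack <99>
after step 6 (op6 pop() → 99): stack <>
after step 7 (op7 push(36)): stack <36>
after step 8 (op8 push(62)): stack <36,62>

op1; op2; op3; op4; op5; op6; op7; op8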